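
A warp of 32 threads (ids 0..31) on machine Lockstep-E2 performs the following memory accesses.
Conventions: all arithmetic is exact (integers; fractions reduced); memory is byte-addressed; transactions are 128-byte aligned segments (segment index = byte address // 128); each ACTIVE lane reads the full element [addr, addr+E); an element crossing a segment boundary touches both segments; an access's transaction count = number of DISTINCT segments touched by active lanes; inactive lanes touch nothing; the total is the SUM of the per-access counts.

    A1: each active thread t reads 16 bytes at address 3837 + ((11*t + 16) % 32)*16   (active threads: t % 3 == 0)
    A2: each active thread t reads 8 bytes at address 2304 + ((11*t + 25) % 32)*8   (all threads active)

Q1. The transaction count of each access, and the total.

A1: 3 transactions
A2: 2 transactions

Answer: 3,2; total 5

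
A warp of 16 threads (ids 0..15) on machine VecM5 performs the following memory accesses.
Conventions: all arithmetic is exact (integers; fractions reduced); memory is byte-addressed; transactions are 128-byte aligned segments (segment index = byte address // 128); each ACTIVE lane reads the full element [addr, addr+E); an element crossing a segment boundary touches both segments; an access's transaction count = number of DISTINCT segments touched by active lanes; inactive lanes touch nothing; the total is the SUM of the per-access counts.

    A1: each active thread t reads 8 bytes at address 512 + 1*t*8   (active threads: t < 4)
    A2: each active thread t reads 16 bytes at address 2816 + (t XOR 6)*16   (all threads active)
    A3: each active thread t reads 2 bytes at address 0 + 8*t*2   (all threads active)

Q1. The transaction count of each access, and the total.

A1: 1 transaction
A2: 2 transactions
A3: 2 transactions

Answer: 1,2,2; total 5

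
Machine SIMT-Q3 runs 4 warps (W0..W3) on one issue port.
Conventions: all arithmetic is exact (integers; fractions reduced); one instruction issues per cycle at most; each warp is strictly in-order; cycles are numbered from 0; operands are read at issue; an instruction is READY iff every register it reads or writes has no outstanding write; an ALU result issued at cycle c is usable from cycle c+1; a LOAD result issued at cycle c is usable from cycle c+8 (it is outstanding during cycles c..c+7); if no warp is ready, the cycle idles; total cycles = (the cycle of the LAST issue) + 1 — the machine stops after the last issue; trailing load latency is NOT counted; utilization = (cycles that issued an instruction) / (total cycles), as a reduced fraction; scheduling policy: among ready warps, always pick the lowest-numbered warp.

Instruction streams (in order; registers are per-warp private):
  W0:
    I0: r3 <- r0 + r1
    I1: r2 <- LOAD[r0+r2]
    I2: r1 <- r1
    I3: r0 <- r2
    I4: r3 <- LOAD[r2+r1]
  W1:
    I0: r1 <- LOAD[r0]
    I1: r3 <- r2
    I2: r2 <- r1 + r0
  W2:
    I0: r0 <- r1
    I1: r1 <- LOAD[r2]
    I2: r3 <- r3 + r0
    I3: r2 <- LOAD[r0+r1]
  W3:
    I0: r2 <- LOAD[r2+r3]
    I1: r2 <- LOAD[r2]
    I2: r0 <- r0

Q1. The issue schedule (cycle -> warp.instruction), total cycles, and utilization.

cycle 0: W0.I0
cycle 1: W0.I1
cycle 2: W0.I2
cycle 3: W1.I0
cycle 4: W1.I1
cycle 5: W2.I0
cycle 6: W2.I1
cycle 7: W2.I2
cycle 8: W3.I0
cycle 9: W0.I3
cycle 10: W0.I4
cycle 11: W1.I2
cycle 12: idle
cycle 13: idle
cycle 14: W2.I3
cycle 15: idle
cycle 16: W3.I1
cycle 17: W3.I2

Answer: 18 cycles, utilization 5/6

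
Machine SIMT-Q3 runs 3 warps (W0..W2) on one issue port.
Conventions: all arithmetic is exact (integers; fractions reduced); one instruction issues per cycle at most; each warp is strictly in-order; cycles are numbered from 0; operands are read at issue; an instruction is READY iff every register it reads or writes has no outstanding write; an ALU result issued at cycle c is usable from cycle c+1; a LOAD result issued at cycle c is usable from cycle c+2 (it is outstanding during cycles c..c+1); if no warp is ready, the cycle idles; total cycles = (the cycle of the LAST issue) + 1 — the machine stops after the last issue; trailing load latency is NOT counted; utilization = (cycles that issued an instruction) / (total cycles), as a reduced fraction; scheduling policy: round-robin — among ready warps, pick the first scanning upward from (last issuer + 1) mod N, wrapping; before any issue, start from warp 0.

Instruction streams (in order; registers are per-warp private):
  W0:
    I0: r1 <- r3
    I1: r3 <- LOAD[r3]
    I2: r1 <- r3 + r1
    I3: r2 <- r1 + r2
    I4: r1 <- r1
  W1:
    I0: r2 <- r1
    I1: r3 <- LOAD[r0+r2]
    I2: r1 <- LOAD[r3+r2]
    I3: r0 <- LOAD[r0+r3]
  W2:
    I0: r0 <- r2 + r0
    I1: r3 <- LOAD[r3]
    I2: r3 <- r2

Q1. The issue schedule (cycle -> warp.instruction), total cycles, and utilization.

cycle 0: W0.I0
cycle 1: W1.I0
cycle 2: W2.I0
cycle 3: W0.I1
cycle 4: W1.I1
cycle 5: W2.I1
cycle 6: W0.I2
cycle 7: W1.I2
cycle 8: W2.I2
cycle 9: W0.I3
cycle 10: W1.I3
cycle 11: W0.I4

Answer: 12 cycles, utilization 1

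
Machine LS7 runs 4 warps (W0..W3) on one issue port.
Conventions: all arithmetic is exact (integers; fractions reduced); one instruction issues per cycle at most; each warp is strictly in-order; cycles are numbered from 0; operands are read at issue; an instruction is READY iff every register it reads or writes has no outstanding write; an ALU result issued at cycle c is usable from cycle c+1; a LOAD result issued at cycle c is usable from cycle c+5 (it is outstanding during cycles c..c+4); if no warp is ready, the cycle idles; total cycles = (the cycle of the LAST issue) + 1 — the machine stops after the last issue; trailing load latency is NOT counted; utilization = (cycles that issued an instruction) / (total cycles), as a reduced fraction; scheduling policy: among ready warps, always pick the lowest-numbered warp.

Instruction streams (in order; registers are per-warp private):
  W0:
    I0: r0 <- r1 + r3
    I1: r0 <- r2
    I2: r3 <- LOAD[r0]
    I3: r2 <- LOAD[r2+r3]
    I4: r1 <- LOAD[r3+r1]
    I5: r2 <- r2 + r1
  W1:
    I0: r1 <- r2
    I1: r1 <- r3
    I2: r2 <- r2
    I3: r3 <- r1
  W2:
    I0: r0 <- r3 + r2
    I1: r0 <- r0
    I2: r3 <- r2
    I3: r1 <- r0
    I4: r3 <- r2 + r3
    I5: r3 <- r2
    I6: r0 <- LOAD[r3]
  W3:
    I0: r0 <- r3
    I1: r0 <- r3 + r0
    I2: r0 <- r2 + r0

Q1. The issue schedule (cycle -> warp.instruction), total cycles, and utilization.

cycle 0: W0.I0
cycle 1: W0.I1
cycle 2: W0.I2
cycle 3: W1.I0
cycle 4: W1.I1
cycle 5: W1.I2
cycle 6: W1.I3
cycle 7: W0.I3
cycle 8: W0.I4
cycle 9: W2.I0
cycle 10: W2.I1
cycle 11: W2.I2
cycle 12: W2.I3
cycle 13: W0.I5
cycle 14: W2.I4
cycle 15: W2.I5
cycle 16: W2.I6
cycle 17: W3.I0
cycle 18: W3.I1
cycle 19: W3.I2

Answer: 20 cycles, utilization 1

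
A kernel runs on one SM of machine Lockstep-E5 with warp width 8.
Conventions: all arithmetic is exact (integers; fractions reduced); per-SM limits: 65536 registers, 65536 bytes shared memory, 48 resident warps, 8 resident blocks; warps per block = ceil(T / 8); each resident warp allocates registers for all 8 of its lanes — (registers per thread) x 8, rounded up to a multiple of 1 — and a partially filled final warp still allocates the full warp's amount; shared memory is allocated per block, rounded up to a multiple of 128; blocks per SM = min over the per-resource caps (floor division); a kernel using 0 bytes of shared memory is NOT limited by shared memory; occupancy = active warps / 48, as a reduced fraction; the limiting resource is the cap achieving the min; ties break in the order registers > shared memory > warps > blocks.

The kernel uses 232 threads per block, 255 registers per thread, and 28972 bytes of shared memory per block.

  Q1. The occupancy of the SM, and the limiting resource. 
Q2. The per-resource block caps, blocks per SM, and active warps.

Answer: occupancy 29/48, limited by registers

registers: 1 block
shared memory: 2 blocks
warps: 1 block
blocks: 8 blocks

Answer: 1 block, 29 active warps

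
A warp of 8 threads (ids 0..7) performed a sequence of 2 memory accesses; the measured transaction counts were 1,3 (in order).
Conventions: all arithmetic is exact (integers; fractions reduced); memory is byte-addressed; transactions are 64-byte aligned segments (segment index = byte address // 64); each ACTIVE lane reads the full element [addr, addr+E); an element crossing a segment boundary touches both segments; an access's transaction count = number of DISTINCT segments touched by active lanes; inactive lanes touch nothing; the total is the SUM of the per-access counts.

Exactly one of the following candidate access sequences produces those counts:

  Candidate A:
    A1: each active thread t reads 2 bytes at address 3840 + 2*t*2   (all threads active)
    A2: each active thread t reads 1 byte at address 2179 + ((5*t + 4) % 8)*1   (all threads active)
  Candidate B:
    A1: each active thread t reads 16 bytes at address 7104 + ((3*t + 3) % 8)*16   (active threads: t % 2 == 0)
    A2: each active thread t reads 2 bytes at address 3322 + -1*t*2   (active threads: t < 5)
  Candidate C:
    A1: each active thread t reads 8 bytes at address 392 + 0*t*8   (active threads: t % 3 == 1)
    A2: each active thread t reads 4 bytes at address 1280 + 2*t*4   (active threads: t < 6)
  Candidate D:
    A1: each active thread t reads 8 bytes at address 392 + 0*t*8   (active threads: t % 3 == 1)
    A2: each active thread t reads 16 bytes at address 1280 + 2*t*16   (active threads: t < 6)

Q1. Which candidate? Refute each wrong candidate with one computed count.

A: A2 gives 1 transaction, not 3
B: A1 gives 2 transactions, not 1
C: A2 gives 1 transaction, not 3
D: all counts match (1,3)

Answer: D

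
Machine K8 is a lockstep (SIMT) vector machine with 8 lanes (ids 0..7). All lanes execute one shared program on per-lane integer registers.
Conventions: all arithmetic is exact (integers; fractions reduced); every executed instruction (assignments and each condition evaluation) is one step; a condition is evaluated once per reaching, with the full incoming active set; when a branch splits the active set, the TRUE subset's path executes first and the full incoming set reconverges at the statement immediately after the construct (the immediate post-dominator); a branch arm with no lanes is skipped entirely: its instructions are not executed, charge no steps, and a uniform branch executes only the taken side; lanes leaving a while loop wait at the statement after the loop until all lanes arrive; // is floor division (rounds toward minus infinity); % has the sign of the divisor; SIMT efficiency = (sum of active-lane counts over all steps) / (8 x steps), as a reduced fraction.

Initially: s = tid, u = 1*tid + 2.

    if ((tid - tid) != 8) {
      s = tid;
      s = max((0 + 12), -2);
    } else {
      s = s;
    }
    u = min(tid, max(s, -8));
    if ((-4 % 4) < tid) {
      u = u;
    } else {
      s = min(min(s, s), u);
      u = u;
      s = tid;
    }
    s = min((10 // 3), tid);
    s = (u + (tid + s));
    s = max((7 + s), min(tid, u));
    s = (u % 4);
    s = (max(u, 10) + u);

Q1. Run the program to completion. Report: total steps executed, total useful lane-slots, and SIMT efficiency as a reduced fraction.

Answer: 14 steps, 90 useful, 45/56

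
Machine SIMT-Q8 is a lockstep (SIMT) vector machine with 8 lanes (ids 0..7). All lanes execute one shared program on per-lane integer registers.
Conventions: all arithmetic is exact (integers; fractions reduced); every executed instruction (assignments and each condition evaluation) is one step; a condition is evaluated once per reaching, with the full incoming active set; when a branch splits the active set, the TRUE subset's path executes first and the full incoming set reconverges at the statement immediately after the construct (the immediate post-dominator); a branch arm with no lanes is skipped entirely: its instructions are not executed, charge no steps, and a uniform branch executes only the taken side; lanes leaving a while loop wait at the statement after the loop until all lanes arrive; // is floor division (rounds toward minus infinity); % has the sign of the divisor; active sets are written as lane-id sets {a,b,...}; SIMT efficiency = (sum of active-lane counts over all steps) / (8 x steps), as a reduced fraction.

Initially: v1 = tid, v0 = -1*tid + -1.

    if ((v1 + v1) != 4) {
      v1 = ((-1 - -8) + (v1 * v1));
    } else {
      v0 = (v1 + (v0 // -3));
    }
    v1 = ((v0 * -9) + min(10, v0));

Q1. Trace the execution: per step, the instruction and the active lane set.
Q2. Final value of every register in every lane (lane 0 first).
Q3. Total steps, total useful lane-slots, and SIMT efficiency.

step 0: eval ((v1 + v1) != 4)        {0,1,2,3,4,5,6,7}
step 1: v1 <- ((-1 - -8) + (v1 * v1)) {0,1,3,4,5,6,7}
step 2: v0 <- (v1 + (v0 // -3))      {2}
step 3: v1 <- ((v0 * -9) + min(10, v0)) {0,1,2,3,4,5,6,7}

Answer: 4 steps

v1: 8,16,-24,32,40,48,56,64
v0: -1,-2,3,-4,-5,-6,-7,-8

steps = 4; useful = 24; efficiency = 24/32 = 3/4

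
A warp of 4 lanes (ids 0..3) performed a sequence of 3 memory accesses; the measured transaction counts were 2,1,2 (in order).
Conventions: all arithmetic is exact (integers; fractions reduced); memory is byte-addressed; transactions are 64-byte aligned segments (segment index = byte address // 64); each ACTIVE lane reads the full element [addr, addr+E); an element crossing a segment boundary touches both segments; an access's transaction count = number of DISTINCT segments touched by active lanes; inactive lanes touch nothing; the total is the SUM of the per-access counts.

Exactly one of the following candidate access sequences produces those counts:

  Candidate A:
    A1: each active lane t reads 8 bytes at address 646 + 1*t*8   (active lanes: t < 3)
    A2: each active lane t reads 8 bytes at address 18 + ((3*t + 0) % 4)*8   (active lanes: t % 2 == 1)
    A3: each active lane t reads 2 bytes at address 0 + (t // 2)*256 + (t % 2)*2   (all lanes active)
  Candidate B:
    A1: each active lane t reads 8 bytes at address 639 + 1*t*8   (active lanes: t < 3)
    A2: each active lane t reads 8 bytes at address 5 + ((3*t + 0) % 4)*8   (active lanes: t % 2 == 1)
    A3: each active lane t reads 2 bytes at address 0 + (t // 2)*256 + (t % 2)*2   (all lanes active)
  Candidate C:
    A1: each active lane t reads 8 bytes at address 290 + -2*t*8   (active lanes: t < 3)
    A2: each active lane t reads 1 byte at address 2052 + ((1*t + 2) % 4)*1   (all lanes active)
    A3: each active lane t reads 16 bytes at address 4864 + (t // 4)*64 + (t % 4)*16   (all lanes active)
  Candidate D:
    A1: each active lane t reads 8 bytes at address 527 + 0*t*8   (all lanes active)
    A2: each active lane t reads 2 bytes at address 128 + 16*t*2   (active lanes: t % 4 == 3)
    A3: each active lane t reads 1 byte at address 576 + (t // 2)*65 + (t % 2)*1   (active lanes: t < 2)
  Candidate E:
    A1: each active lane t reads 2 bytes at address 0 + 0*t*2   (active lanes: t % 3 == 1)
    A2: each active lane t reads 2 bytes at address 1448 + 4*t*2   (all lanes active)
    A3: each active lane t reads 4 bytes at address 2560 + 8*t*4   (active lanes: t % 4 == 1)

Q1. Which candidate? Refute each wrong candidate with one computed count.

A: A1 gives 1 transaction, not 2
C: A1 gives 1 transaction, not 2
D: A1 gives 1 transaction, not 2
E: A1 gives 1 transaction, not 2
B: all counts match (2,1,2)

Answer: B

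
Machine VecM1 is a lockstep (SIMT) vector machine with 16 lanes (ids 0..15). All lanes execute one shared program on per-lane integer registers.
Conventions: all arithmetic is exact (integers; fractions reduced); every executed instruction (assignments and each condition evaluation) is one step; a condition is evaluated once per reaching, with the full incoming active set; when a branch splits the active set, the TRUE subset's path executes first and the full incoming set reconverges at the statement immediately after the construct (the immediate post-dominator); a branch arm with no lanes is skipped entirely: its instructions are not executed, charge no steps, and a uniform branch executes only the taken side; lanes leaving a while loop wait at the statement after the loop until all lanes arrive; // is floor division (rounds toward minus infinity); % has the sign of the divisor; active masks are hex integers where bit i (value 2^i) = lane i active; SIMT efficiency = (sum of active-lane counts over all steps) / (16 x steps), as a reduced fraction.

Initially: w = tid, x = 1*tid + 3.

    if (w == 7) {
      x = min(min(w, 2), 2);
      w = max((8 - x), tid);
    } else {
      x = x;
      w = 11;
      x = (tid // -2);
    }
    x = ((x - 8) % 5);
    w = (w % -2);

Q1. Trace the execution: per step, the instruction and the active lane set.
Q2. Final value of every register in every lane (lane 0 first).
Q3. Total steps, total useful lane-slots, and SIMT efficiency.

step 0: eval (w == 7)                0xffff
step 1: x <- min(min(w, 2), 2)       0x0080
step 2: w <- max((8 - x), tid)       0x0080
step 3: x <- x                       0xff7f
step 4: w <- 11                      0xff7f
step 5: x <- (tid // -2)             0xff7f
step 6: x <- ((x - 8) % 5)           0xffff
step 7: w <- (w % -2)                0xffff

Answer: 8 steps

w: -1,-1,-1,-1,-1,-1,-1,-1,-1,-1,-1,-1,-1,-1,-1,-1
x: 2,1,1,0,0,4,4,4,3,2,2,1,1,0,0,4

steps = 8; useful = 95; efficiency = 95/128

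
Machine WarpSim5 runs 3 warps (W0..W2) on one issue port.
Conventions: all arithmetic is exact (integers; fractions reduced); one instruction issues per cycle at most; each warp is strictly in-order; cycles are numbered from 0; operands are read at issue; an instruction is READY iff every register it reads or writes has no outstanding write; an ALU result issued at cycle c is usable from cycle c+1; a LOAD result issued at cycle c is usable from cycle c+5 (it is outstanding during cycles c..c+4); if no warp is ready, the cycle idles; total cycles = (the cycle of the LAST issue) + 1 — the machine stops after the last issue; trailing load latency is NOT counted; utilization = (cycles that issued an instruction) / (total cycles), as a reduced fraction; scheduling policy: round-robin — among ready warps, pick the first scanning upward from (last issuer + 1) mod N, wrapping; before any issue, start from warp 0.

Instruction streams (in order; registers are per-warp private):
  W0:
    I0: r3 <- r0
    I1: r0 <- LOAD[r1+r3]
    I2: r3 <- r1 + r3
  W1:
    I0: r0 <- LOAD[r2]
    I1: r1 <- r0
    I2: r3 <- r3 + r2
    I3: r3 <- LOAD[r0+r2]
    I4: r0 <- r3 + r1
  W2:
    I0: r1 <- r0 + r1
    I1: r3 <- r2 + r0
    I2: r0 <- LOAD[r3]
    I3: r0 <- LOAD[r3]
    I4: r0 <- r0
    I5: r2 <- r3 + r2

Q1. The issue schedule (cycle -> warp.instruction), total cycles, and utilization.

cycle 0: W0.I0
cycle 1: W1.I0
cycle 2: W2.I0
cycle 3: W0.I1
cycle 4: W2.I1
cycle 5: W0.I2
cycle 6: W1.I1
cycle 7: W2.I2
cycle 8: W1.I2
cycle 9: W1.I3
cycle 10: idle
cycle 11: idle
cycle 12: W2.I3
cycle 13: idle
cycle 14: W1.I4
cycle 15: idle
cycle 16: idle
cycle 17: W2.I4
cycle 18: W2.I5

Answer: 19 cycles, utilization 14/19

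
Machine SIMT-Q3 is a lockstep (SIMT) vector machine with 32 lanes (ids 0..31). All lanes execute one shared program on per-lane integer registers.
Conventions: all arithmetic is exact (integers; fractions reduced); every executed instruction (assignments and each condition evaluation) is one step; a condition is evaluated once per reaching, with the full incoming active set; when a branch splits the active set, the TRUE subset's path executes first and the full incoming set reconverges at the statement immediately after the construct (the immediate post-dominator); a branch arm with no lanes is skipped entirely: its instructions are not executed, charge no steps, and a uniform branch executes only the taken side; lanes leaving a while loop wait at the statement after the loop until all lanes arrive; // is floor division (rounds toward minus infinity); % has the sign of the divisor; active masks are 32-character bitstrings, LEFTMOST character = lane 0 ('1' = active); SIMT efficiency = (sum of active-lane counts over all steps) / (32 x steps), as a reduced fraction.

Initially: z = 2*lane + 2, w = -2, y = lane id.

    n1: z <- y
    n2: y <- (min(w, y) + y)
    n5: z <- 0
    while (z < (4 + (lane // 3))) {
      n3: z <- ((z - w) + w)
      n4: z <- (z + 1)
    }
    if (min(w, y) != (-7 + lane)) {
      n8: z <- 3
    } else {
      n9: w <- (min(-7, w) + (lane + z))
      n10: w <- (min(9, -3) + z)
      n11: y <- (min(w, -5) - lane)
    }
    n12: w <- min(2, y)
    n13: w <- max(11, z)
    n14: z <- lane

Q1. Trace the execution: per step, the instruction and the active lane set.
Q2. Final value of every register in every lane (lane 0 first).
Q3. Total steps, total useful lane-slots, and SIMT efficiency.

step 0: z <- y                       11111111111111111111111111111111
step 1: y <- (min(w, y) + y)         11111111111111111111111111111111
step 2: z <- 0                       11111111111111111111111111111111
step 3: eval (z < (4 + (lane // 3))) 11111111111111111111111111111111
step 4: z <- ((z - w) + w)           11111111111111111111111111111111
step 5: z <- (z + 1)                 11111111111111111111111111111111
step 6: eval (z < (4 + (lane // 3))) 11111111111111111111111111111111
step 7: z <- ((z - w) + w)           11111111111111111111111111111111
step 8: z <- (z + 1)                 11111111111111111111111111111111
step 9: eval (z < (4 + (lane // 3))) 11111111111111111111111111111111
step 10: z <- ((z - w) + w)           11111111111111111111111111111111
step 11: z <- (z + 1)                 11111111111111111111111111111111
step 12: eval (z < (4 + (lane // 3))) 11111111111111111111111111111111
step 13: z <- ((z - w) + w)           11111111111111111111111111111111
step 14: z <- (z + 1)                 11111111111111111111111111111111
step 15: eval (z < (4 + (lane // 3))) 11111111111111111111111111111111
step 16: z <- ((z - w) + w)           00011111111111111111111111111111
step 17: z <- (z + 1)                 00011111111111111111111111111111
step 18: eval (z < (4 + (lane // 3))) 00011111111111111111111111111111
step 19: z <- ((z - w) + w)           00000011111111111111111111111111
step 20: z <- (z + 1)                 00000011111111111111111111111111
step 21: eval (z < (4 + (lane // 3))) 00000011111111111111111111111111
step 22: z <- ((z - w) + w)           00000000011111111111111111111111
step 23: z <- (z + 1)                 00000000011111111111111111111111
step 24: eval (z < (4 + (lane // 3))) 00000000011111111111111111111111
step 25: z <- ((z - w) + w)           00000000000011111111111111111111
step 26: z <- (z + 1)                 00000000000011111111111111111111
step 27: eval (z < (4 + (lane // 3))) 00000000000011111111111111111111
step 28: z <- ((z - w) + w)           00000000000000011111111111111111
step 29: z <- (z + 1)                 00000000000000011111111111111111
step 30: eval (z < (4 + (lane // 3))) 00000000000000011111111111111111
step 31: z <- ((z - w) + w)           00000000000000000011111111111111
step 32: z <- (z + 1)                 00000000000000000011111111111111
step 33: eval (z < (4 + (lane // 3))) 00000000000000000011111111111111
step 34: z <- ((z - w) + w)           00000000000000000000011111111111
step 35: z <- (z + 1)                 00000000000000000000011111111111
step 36: eval (z < (4 + (lane // 3))) 00000000000000000000011111111111
step 37: z <- ((z - w) + w)           00000000000000000000000011111111
step 38: z <- (z + 1)                 00000000000000000000000011111111
step 39: eval (z < (4 + (lane // 3))) 00000000000000000000000011111111
step 40: z <- ((z - w) + w)           00000000000000000000000000011111
step 41: z <- (z + 1)                 00000000000000000000000000011111
step 42: eval (z < (4 + (lane // 3))) 00000000000000000000000000011111
step 43: z <- ((z - w) + w)           00000000000000000000000000000011
step 44: z <- (z + 1)                 00000000000000000000000000000011
step 45: eval (z < (4 + (lane // 3))) 00000000000000000000000000000011
step 46: eval (min(w, y) != (-7 + lane)) 11111111111111111111111111111111
step 47: z <- 3                       11111011111111111111111111111111
step 48: w <- (min(-7, w) + (lane + z)) 00000100000000000000000000000000
step 49: w <- (min(9, -3) + z)        00000100000000000000000000000000
step 50: y <- (min(w, -5) - lane)     00000100000000000000000000000000
step 51: w <- min(2, y)               11111111111111111111111111111111
step 52: w <- max(11, z)              11111111111111111111111111111111
step 53: z <- lane                    11111111111111111111111111111111

Answer: 54 steps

z: 0,1,2,3,4,5,6,7,8,9,10,11,12,13,14,15,16,17,18,19,20,21,22,23,24,25,26,27,28,29,30,31
w: 11,11,11,11,11,11,11,11,11,11,11,11,11,11,11,11,11,11,11,11,11,11,11,11,11,11,11,11,11,11,11,11
y: -2,-1,0,1,2,-10,4,5,6,7,8,9,10,11,12,13,14,15,16,17,18,19,20,21,22,23,24,25,26,27,28,29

steps = 54; useful = 1139; efficiency = 1139/1728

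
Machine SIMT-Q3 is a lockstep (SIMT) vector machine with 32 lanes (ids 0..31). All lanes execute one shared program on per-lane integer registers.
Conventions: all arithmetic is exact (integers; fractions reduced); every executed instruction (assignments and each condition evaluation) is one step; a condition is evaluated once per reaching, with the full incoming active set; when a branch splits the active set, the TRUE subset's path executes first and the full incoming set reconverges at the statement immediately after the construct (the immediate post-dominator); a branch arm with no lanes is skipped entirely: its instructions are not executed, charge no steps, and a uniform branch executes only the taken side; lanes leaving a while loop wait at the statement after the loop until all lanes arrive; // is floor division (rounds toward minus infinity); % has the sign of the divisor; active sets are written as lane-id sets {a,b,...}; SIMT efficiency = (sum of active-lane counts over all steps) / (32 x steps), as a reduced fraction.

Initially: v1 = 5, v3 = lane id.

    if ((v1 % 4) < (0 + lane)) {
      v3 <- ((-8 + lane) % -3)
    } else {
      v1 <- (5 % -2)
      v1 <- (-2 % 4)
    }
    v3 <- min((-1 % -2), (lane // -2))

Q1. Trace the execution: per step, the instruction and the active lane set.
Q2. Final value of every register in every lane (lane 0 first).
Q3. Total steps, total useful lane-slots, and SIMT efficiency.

step 0: eval ((v1 % 4) < (0 + lane)) {0,1,2,3,4,5,6,7,8,9,10,11,12,13,14,15,16,17,18,19,20,21,22,23,24,25,26,27,28,29,30,31}
step 1: v3 <- ((-8 + lane) % -3)     {2,3,4,5,6,7,8,9,10,11,12,13,14,15,16,17,18,19,20,21,22,23,24,25,26,27,28,29,30,31}
step 2: v1 <- (5 % -2)               {0,1}
step 3: v1 <- (-2 % 4)               {0,1}
step 4: v3 <- min((-1 % -2), (lane // -2)) {0,1,2,3,4,5,6,7,8,9,10,11,12,13,14,15,16,17,18,19,20,21,22,23,24,25,26,27,28,29,30,31}

Answer: 5 steps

v1: 2,2,5,5,5,5,5,5,5,5,5,5,5,5,5,5,5,5,5,5,5,5,5,5,5,5,5,5,5,5,5,5
v3: -1,-1,-1,-2,-2,-3,-3,-4,-4,-5,-5,-6,-6,-7,-7,-8,-8,-9,-9,-10,-10,-11,-11,-12,-12,-13,-13,-14,-14,-15,-15,-16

steps = 5; useful = 98; efficiency = 98/160 = 49/80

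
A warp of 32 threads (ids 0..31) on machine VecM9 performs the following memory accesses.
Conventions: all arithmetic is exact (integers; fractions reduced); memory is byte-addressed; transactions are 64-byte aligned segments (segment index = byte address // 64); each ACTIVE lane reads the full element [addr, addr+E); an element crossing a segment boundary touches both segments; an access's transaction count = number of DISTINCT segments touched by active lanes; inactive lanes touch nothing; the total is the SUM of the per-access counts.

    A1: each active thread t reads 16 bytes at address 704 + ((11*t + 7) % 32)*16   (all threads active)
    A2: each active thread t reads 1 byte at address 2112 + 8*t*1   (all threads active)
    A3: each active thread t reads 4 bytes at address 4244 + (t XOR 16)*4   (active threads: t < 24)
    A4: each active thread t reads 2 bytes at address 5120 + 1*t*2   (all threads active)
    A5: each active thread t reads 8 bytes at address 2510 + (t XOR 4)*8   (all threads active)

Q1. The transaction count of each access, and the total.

A1: 8 transactions
A2: 4 transactions
A3: 3 transactions
A4: 1 transaction
A5: 5 transactions

Answer: 8,4,3,1,5; total 21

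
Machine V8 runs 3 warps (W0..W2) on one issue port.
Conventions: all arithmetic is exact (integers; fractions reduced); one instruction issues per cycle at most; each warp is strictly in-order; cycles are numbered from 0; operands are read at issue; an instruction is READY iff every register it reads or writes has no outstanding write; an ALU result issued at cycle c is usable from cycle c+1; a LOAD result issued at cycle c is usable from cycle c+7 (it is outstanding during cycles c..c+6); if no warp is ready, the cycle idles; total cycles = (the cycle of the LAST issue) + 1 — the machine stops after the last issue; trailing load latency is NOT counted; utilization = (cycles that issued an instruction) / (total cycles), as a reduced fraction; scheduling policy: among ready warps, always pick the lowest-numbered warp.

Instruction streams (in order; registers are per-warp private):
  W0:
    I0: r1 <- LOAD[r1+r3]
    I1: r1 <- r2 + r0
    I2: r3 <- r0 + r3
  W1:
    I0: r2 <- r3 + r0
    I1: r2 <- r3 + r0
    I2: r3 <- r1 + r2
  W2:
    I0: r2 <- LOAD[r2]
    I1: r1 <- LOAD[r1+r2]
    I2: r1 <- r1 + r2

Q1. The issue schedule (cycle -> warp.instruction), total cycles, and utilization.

cycle 0: W0.I0
cycle 1: W1.I0
cycle 2: W1.I1
cycle 3: W1.I2
cycle 4: W2.I0
cycle 5: idle
cycle 6: idle
cycle 7: W0.I1
cycle 8: W0.I2
cycle 9: idle
cycle 10: idle
cycle 11: W2.I1
cycle 12: idle
cycle 13: idle
cycle 14: idle
cycle 15: idle
cycle 16: idle
cycle 17: idle
cycle 18: W2.I2

Answer: 19 cycles, utilization 9/19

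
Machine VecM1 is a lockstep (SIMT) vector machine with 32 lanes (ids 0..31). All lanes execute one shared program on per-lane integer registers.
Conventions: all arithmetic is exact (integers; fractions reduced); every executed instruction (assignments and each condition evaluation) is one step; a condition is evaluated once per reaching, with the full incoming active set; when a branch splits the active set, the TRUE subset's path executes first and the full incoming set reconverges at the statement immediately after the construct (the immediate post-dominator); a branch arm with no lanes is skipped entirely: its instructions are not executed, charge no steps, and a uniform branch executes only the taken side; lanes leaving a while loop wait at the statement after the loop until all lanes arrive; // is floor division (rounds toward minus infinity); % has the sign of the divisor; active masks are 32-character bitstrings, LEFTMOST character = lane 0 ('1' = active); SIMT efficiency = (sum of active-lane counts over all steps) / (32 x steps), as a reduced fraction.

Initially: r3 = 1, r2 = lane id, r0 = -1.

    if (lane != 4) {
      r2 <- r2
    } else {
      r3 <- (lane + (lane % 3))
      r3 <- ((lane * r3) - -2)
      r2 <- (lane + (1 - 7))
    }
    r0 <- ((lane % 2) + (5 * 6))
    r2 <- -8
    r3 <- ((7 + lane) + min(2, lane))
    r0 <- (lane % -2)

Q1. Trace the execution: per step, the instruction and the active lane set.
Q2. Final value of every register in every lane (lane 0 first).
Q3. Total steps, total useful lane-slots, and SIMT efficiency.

step 0: eval (lane != 4)             11111111111111111111111111111111
step 1: r2 <- r2                     11110111111111111111111111111111
step 2: r3 <- (lane + (lane % 3))    00001000000000000000000000000000
step 3: r3 <- ((lane * r3) - -2)     00001000000000000000000000000000
step 4: r2 <- (lane + (1 - 7))       00001000000000000000000000000000
step 5: r0 <- ((lane % 2) + (5 * 6)) 11111111111111111111111111111111
step 6: r2 <- -8                     11111111111111111111111111111111
step 7: r3 <- ((7 + lane) + min(2, lane)) 11111111111111111111111111111111
step 8: r0 <- (lane % -2)            11111111111111111111111111111111

Answer: 9 steps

r3: 7,9,11,12,13,14,15,16,17,18,19,20,21,22,23,24,25,26,27,28,29,30,31,32,33,34,35,36,37,38,39,40
r2: -8,-8,-8,-8,-8,-8,-8,-8,-8,-8,-8,-8,-8,-8,-8,-8,-8,-8,-8,-8,-8,-8,-8,-8,-8,-8,-8,-8,-8,-8,-8,-8
r0: 0,-1,0,-1,0,-1,0,-1,0,-1,0,-1,0,-1,0,-1,0,-1,0,-1,0,-1,0,-1,0,-1,0,-1,0,-1,0,-1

steps = 9; useful = 194; efficiency = 194/288 = 97/144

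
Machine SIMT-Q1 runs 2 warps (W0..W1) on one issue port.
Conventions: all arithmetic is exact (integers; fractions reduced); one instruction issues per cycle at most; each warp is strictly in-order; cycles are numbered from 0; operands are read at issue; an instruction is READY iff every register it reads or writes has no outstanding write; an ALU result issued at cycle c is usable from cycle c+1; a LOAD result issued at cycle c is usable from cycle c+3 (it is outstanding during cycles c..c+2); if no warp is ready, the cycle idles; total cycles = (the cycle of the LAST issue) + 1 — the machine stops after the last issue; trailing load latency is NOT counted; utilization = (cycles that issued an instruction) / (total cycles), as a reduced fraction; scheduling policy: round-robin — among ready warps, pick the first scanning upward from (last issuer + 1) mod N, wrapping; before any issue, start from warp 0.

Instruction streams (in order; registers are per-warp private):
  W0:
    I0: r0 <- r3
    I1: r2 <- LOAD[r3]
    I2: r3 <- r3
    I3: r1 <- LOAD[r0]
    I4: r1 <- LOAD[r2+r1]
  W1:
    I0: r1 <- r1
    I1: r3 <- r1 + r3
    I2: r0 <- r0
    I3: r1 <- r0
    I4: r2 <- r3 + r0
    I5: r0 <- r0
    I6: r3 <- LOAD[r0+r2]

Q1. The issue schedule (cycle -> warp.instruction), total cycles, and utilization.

cycle 0: W0.I0
cycle 1: W1.I0
cycle 2: W0.I1
cycle 3: W1.I1
cycle 4: W0.I2
cycle 5: W1.I2
cycle 6: W0.I3
cycle 7: W1.I3
cycle 8: W1.I4
cycle 9: W0.I4
cycle 10: W1.I5
cycle 11: W1.I6

Answer: 12 cycles, utilization 1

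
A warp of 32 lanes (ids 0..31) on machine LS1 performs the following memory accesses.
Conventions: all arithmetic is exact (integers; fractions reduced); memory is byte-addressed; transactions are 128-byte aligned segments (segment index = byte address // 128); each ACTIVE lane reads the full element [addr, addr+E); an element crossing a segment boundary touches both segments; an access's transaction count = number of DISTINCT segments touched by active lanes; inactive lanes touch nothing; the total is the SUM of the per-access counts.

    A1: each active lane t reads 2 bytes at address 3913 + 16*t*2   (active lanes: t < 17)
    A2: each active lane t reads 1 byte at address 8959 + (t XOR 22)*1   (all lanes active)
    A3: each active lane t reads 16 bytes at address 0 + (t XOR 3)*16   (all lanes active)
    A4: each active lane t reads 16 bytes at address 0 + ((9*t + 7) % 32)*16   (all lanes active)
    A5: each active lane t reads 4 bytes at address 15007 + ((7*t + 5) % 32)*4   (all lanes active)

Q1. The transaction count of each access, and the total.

A1: 5 transactions
A2: 2 transactions
A3: 4 transactions
A4: 4 transactions
A5: 2 transactions

Answer: 5,2,4,4,2; total 17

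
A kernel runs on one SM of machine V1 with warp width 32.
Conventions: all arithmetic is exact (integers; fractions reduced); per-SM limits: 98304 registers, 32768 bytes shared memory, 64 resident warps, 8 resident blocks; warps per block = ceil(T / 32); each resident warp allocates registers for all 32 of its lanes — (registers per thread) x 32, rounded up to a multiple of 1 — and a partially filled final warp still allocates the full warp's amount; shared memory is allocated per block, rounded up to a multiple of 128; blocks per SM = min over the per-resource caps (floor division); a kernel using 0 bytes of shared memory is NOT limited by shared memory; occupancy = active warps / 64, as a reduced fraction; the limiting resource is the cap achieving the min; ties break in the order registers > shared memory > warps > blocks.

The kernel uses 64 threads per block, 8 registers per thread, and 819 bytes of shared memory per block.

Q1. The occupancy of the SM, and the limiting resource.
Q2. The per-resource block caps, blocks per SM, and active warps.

Answer: occupancy 1/4, limited by blocks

registers: 192 blocks
shared memory: 36 blocks
warps: 32 blocks
blocks: 8 blocks

Answer: 8 blocks, 16 active warps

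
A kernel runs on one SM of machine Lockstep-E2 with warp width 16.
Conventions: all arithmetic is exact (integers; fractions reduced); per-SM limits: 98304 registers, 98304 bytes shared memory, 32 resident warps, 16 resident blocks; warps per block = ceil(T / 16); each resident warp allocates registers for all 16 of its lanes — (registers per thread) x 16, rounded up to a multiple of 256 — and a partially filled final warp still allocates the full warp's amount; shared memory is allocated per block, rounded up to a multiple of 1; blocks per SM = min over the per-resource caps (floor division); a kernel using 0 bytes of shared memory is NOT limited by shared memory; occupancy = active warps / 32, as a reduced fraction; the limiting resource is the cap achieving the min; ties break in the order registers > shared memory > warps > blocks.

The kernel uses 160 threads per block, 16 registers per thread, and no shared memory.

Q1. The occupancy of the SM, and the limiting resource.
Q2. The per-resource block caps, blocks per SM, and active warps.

Answer: occupancy 15/16, limited by warps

registers: 38 blocks
shared memory: no limit (kernel uses none)
warps: 3 blocks
blocks: 16 blocks

Answer: 3 blocks, 30 active warps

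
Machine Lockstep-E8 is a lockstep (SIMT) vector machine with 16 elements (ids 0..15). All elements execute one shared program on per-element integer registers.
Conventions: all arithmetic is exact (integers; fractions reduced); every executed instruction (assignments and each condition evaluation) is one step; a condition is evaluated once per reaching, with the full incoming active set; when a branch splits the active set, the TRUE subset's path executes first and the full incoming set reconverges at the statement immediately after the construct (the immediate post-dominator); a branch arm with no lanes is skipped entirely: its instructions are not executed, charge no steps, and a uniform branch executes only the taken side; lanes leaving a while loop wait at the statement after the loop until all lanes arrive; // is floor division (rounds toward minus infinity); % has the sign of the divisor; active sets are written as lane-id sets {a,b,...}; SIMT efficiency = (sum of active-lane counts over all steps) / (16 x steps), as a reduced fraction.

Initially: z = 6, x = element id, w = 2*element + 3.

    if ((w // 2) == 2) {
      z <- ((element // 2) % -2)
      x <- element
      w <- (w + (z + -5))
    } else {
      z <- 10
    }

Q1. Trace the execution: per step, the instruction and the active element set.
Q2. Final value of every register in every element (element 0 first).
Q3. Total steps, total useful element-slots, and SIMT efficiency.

step 0: eval ((w // 2) == 2)         {0,1,2,3,4,5,6,7,8,9,10,11,12,13,14,15}
step 1: z <- ((element // 2) % -2)   {1}
step 2: x <- element                 {1}
step 3: w <- (w + (z + -5))          {1}
step 4: z <- 10                      {0,2,3,4,5,6,7,8,9,10,11,12,13,14,15}

Answer: 5 steps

z: 10,0,10,10,10,10,10,10,10,10,10,10,10,10,10,10
x: 0,1,2,3,4,5,6,7,8,9,10,11,12,13,14,15
w: 3,0,7,9,11,13,15,17,19,21,23,25,27,29,31,33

steps = 5; useful = 34; efficiency = 34/80 = 17/40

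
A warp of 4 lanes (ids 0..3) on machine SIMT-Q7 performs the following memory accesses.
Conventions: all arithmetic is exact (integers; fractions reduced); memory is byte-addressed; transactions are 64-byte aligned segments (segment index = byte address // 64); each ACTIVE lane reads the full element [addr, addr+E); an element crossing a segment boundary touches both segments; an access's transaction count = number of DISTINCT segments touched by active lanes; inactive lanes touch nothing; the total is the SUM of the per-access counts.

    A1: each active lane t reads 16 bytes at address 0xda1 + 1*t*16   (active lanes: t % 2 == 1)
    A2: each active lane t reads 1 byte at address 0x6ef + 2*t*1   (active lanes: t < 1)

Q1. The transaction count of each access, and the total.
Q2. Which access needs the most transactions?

A1: 2 transactions
A2: 1 transaction

Answer: 2,1; total 3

Answer: A1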